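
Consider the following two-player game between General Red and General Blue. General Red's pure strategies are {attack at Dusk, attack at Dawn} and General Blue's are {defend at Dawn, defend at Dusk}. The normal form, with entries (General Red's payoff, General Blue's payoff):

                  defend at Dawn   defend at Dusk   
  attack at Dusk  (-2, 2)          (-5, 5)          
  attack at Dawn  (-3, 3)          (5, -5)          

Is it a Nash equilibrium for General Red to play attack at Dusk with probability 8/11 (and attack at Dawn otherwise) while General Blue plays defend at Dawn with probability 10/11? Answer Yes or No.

Yes

Check General Blue's indifference given General Red's mix p = 8/11:
  payoff from defend at Dawn = 25/11; payoff from defend at Dusk = 25/11 — equal.
Check General Red's indifference given General Blue's mix q = 10/11:
  payoff from attack at Dusk = -25/11; payoff from attack at Dawn = -25/11 — equal.
Both players are indifferent, so neither can profitably deviate.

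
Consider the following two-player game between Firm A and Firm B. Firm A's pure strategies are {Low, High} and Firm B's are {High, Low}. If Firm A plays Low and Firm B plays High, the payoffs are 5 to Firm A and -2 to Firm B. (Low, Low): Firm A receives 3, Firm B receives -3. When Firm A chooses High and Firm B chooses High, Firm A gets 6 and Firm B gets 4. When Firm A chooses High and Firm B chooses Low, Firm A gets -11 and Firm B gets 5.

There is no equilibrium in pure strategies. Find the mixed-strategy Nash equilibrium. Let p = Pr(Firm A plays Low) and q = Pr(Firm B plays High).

Firm B's indifference between High and Low determines Firm A's mixing probability p:
  Firm B's payoff to High: p·(-2) + (1−p)·4 = -6p + 4
  Firm B's payoff to Low: p·(-3) + (1−p)·5 = -8p + 5
  -6p + 4 = -8p + 5  ⇒  2p = 1  ⇒  p = 1/2.
In a mixed equilibrium Firm A is indifferent between Low and High; this condition fixes q.
  Firm A's expected payoff from Low: q·5 + (1−q)·3 = 2q + 3
  Firm A's expected payoff from High: q·6 + (1−q)·(-11) = 17q - 11
  2q + 3 = 17q - 11  ⇒  -15q = -14  ⇒  q = 14/15.

p = 1/2, q = 14/15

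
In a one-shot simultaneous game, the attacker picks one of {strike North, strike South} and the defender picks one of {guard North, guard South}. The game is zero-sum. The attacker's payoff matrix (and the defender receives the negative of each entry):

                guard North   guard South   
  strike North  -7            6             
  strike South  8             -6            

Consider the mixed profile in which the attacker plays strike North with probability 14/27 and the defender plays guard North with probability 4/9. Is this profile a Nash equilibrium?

Check the defender's indifference given the attacker's mix p = 14/27:
  payoff from guard North = -2/9; payoff from guard South = -2/9 — equal.
Check the attacker's indifference given the defender's mix q = 4/9:
  payoff from strike North = 2/9; payoff from strike South = 2/9 — equal.
Both players are indifferent, so neither can profitably deviate.

Yes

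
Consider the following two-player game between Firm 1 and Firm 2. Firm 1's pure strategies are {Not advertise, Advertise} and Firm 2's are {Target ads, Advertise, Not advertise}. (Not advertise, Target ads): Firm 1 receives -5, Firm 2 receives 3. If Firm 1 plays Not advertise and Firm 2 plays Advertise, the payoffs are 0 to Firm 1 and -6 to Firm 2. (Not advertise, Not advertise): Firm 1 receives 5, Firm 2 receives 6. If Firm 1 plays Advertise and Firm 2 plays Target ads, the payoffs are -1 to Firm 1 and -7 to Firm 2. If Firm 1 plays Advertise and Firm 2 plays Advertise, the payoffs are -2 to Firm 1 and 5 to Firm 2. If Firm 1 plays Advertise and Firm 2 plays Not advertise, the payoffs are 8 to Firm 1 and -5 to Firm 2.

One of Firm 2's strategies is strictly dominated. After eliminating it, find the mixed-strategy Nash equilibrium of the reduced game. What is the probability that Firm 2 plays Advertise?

Firm 2's strategy Target ads is strictly dominated by Not advertise: 6 > 3 and -5 > -7. Eliminate Target ads.
For Firm 1 to be willing to mix, Firm 1 must be indifferent between Not advertise and Advertise, which pins down Firm 2's mix.
  Firm 1's expected payoff from Not advertise: q·0 + (1−q)·5 = -5q + 5
  Firm 1's expected payoff from Advertise: q·(-2) + (1−q)·8 = -10q + 8
  -5q + 5 = -10q + 8  ⇒  5q = 3  ⇒  q = 3/5.

q = 3/5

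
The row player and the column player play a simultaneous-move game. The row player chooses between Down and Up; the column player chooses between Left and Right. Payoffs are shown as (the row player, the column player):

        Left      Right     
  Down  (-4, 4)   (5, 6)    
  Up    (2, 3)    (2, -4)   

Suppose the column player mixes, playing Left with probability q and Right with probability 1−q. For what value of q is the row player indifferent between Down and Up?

q = 1/3

In a mixed equilibrium the row player is indifferent between Down and Up; this condition fixes q.
  the row player's payoff to Down: q·(-4) + (1−q)·5 = -9q + 5
  the row player's payoff to Up: q·2 + (1−q)·2 = 2
  -9q + 5 = 2  ⇒  -9q = -3  ⇒  q = 1/3.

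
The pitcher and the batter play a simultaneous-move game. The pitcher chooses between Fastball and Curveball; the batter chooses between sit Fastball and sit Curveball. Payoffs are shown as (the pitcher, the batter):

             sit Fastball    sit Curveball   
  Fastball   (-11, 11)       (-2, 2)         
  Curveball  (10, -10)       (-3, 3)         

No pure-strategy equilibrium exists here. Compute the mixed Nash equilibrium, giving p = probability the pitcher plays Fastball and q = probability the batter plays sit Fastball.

p = 13/22, q = 1/22

The batter's indifference between sit Fastball and sit Curveball determines the pitcher's mixing probability p:
  the batter's payoff from sit Fastball: p·11 + (1−p)·(-10) = 21p - 10
  the batter's payoff from sit Curveball: p·2 + (1−p)·3 = -p + 3
  21p - 10 = -p + 3  ⇒  22p = 13  ⇒  p = 13/22.
In a mixed equilibrium the pitcher is indifferent between Fastball and Curveball; this condition fixes q.
  the pitcher's expected payoff from Fastball: q·(-11) + (1−q)·(-2) = -9q - 2
  the pitcher's expected payoff from Curveball: q·10 + (1−q)·(-3) = 13q - 3
  -9q - 2 = 13q - 3  ⇒  -22q = -1  ⇒  q = 1/22.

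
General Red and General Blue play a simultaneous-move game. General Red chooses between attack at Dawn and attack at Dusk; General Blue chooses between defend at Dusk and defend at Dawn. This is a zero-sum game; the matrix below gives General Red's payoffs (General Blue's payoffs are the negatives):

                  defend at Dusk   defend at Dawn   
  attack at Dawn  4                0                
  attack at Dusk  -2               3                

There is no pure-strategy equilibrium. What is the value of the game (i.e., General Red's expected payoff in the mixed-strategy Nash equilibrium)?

v = 4/3

General Red's indifference between attack at Dawn and attack at Dusk determines General Blue's mixing probability q:
  General Red's expected payoff from attack at Dawn: q·4 + (1−q)·0 = 4q
  General Red's expected payoff from attack at Dusk: q·(-2) + (1−q)·3 = -5q + 3
  4q = -5q + 3  ⇒  9q = 3  ⇒  q = 1/3.
The value is General Red's expected payoff against this mix (using attack at Dawn): (1/3)·4 + (2/3)·0 = 4/3.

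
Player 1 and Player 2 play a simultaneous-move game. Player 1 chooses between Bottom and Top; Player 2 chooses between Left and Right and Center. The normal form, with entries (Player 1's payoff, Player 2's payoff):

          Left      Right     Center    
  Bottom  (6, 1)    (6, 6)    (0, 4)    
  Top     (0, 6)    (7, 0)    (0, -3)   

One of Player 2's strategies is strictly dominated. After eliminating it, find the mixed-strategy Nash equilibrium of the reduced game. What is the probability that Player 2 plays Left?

Player 2's strategy Center is strictly dominated by Right: 6 > 4 and 0 > -3. Eliminate Center.
Set Player 1's expected payoff from Bottom equal to that from Top:
  Player 1's payoff to Bottom: q·6 + (1−q)·6 = 6
  Player 1's payoff to Top: q·0 + (1−q)·7 = -7q + 7
  6 = -7q + 7  ⇒  7q = 1  ⇒  q = 1/7.

q = 1/7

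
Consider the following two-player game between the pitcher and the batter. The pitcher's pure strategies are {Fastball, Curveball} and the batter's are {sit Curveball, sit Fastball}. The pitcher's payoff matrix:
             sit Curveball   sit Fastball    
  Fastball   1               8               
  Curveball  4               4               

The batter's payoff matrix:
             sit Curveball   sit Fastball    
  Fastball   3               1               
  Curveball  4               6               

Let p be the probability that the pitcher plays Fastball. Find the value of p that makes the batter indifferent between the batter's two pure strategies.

The pitcher's mix must leave the batter indifferent between sit Curveball and sit Fastball.
  the batter's expected payoff from sit Curveball: p·3 + (1−p)·4 = -p + 4
  the batter's expected payoff from sit Fastball: p·1 + (1−p)·6 = -5p + 6
  -p + 4 = -5p + 6  ⇒  4p = 2  ⇒  p = 1/2.

p = 1/2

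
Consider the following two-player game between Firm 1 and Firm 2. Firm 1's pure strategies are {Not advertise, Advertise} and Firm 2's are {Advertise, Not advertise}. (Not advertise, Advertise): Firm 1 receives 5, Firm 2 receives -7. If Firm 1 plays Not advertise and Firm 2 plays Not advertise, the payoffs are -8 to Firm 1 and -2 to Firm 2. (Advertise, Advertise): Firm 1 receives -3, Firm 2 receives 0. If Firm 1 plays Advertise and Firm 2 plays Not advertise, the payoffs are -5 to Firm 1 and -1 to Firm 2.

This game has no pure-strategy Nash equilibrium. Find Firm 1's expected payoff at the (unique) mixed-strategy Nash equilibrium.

Set Firm 1's expected payoff from Not advertise equal to that from Advertise:
  Firm 1's payoff from Not advertise: q·5 + (1−q)·(-8) = 13q - 8
  Firm 1's payoff from Advertise: q·(-3) + (1−q)·(-5) = 2q - 5
  13q - 8 = 2q - 5  ⇒  11q = 3  ⇒  q = 3/11.
At equilibrium Firm 1 is indifferent across rows, so Firm 1's payoff equals the payoff from Not advertise: (3/11)·5 + (8/11)·(-8) = -49/11.

-49/11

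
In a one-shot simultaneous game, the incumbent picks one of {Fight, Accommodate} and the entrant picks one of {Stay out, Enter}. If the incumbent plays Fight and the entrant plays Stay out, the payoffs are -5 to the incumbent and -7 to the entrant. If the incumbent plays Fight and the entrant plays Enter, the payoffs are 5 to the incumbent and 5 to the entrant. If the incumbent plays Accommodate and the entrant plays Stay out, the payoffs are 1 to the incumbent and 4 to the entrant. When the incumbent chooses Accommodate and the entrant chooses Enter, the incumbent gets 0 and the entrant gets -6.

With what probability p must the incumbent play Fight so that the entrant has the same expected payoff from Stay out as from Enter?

p = 5/11

The incumbent's mix must leave the entrant indifferent between Stay out and Enter.
  the entrant's payoff to Stay out: p·(-7) + (1−p)·4 = -11p + 4
  the entrant's payoff to Enter: p·5 + (1−p)·(-6) = 11p - 6
  -11p + 4 = 11p - 6  ⇒  -22p = -10  ⇒  p = 5/11.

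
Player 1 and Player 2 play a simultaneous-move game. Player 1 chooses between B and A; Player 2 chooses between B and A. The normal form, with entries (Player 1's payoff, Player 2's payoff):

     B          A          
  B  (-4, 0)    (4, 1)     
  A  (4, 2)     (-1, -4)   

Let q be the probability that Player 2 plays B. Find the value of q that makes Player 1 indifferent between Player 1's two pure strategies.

q = 5/13

Player 2's mix must leave Player 1 indifferent between B and A.
  Player 1's payoff to B: q·(-4) + (1−q)·4 = -8q + 4
  Player 1's payoff to A: q·4 + (1−q)·(-1) = 5q - 1
  -8q + 4 = 5q - 1  ⇒  -13q = -5  ⇒  q = 5/13.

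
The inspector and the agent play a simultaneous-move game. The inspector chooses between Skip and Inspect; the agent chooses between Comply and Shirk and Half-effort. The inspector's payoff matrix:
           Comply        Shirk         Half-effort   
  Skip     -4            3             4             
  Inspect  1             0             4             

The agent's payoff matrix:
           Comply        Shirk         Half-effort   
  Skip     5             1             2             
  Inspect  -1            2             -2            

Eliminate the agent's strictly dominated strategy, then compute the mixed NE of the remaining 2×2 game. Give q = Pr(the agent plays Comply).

q = 3/8

The agent's strategy Half-effort is strictly dominated by Comply: 5 > 2 and -1 > -2. Eliminate Half-effort.
For the inspector to be willing to mix, the inspector must be indifferent between Skip and Inspect, which pins down the agent's mix.
  the inspector's payoff to Skip: q·(-4) + (1−q)·3 = -7q + 3
  the inspector's payoff to Inspect: q·1 + (1−q)·0 = q
  -7q + 3 = q  ⇒  -8q = -3  ⇒  q = 3/8.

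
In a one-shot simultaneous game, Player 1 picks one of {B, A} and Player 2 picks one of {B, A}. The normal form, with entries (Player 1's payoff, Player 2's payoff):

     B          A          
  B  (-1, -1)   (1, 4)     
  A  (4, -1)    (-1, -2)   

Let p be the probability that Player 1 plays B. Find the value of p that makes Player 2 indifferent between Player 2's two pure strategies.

For Player 2 to be willing to mix, Player 2 must be indifferent between B and A, which pins down Player 1's mix.
  Player 2's payoff to B: p·(-1) + (1−p)·(-1) = -1
  Player 2's payoff to A: p·4 + (1−p)·(-2) = 6p - 2
  -1 = 6p - 2  ⇒  -6p = -1  ⇒  p = 1/6.

p = 1/6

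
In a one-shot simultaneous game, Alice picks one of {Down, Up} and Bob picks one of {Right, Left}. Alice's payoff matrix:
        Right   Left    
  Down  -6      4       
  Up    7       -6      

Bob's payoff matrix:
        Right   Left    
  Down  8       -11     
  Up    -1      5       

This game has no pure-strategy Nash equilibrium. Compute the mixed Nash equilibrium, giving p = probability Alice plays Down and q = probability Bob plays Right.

For Bob to be willing to mix, Bob must be indifferent between Right and Left, which pins down Alice's mix.
  Bob's expected payoff from Right: p·8 + (1−p)·(-1) = 9p - 1
  Bob's expected payoff from Left: p·(-11) + (1−p)·5 = -16p + 5
  9p - 1 = -16p + 5  ⇒  25p = 6  ⇒  p = 6/25.
Bob's mix must leave Alice indifferent between Down and Up.
  Alice's payoff from Down: q·(-6) + (1−q)·4 = -10q + 4
  Alice's payoff from Up: q·7 + (1−q)·(-6) = 13q - 6
  -10q + 4 = 13q - 6  ⇒  -23q = -10  ⇒  q = 10/23.

p = 6/25, q = 10/23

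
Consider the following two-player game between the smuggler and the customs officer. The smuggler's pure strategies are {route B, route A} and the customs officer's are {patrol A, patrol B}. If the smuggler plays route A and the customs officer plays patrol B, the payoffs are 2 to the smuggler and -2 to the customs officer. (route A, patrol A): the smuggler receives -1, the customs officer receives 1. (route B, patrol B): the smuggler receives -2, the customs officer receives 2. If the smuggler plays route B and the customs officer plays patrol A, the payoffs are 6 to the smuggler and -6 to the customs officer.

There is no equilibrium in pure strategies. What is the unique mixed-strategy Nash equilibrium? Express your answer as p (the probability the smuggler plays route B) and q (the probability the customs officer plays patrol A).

The customs officer's indifference between patrol A and patrol B determines the smuggler's mixing probability p:
  the customs officer's expected payoff from patrol A: p·(-6) + (1−p)·1 = -7p + 1
  the customs officer's expected payoff from patrol B: p·2 + (1−p)·(-2) = 4p - 2
  -7p + 1 = 4p - 2  ⇒  -11p = -3  ⇒  p = 3/11.
The customs officer's mix must leave the smuggler indifferent between route B and route A.
  the smuggler's expected payoff from route B: q·6 + (1−q)·(-2) = 8q - 2
  the smuggler's expected payoff from route A: q·(-1) + (1−q)·2 = -3q + 2
  8q - 2 = -3q + 2  ⇒  11q = 4  ⇒  q = 4/11.

p = 3/11, q = 4/11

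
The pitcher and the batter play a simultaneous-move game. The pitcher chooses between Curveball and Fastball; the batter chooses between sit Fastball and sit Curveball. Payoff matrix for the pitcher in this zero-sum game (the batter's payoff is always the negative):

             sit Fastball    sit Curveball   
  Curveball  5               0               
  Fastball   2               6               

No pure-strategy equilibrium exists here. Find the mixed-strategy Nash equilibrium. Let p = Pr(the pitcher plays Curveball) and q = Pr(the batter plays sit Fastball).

p = 4/9, q = 2/3

Set the batter's expected payoff from sit Fastball equal to that from sit Curveball:
  the batter's expected payoff from sit Fastball: p·(-5) + (1−p)·(-2) = -3p - 2
  the batter's expected payoff from sit Curveball: p·0 + (1−p)·(-6) = 6p - 6
  -3p - 2 = 6p - 6  ⇒  -9p = -4  ⇒  p = 4/9.
In a mixed equilibrium the pitcher is indifferent between Curveball and Fastball; this condition fixes q.
  the pitcher's expected payoff from Curveball: q·5 + (1−q)·0 = 5q
  the pitcher's expected payoff from Fastball: q·2 + (1−q)·6 = -4q + 6
  5q = -4q + 6  ⇒  9q = 6  ⇒  q = 2/3.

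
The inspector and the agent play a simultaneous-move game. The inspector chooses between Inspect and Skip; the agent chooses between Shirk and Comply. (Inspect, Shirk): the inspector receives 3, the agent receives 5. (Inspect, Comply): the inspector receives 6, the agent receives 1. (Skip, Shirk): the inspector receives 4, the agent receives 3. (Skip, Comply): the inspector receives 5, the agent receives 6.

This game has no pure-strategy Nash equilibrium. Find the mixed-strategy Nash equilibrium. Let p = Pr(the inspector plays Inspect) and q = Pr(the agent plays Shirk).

p = 3/7, q = 1/2

For the agent to be willing to mix, the agent must be indifferent between Shirk and Comply, which pins down the inspector's mix.
  the agent's payoff to Shirk: p·5 + (1−p)·3 = 2p + 3
  the agent's payoff to Comply: p·1 + (1−p)·6 = -5p + 6
  2p + 3 = -5p + 6  ⇒  7p = 3  ⇒  p = 3/7.
For the inspector to be willing to mix, the inspector must be indifferent between Inspect and Skip, which pins down the agent's mix.
  the inspector's expected payoff from Inspect: q·3 + (1−q)·6 = -3q + 6
  the inspector's expected payoff from Skip: q·4 + (1−q)·5 = -q + 5
  -3q + 6 = -q + 5  ⇒  -2q = -1  ⇒  q = 1/2.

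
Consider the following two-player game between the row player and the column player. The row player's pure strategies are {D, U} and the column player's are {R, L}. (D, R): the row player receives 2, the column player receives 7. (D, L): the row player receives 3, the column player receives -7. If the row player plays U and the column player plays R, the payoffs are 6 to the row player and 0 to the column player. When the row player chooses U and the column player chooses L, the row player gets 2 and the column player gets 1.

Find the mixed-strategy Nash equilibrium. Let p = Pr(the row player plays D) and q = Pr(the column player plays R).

The column player's indifference between R and L determines the row player's mixing probability p:
  the column player's payoff to R: p·7 + (1−p)·0 = 7p
  the column player's payoff to L: p·(-7) + (1−p)·1 = -8p + 1
  7p = -8p + 1  ⇒  15p = 1  ⇒  p = 1/15.
The row player's indifference between D and U determines the column player's mixing probability q:
  the row player's expected payoff from D: q·2 + (1−q)·3 = -q + 3
  the row player's expected payoff from U: q·6 + (1−q)·2 = 4q + 2
  -q + 3 = 4q + 2  ⇒  -5q = -1  ⇒  q = 1/5.

p = 1/15, q = 1/5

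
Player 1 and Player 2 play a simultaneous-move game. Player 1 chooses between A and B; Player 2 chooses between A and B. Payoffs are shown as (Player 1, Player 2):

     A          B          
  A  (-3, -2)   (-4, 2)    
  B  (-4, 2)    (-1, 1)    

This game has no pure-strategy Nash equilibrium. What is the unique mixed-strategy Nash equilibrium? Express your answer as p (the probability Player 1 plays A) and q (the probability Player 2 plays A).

In a mixed equilibrium Player 2 is indifferent between A and B; this condition fixes p.
  Player 2's payoff from A: p·(-2) + (1−p)·2 = -4p + 2
  Player 2's payoff from B: p·2 + (1−p)·1 = p + 1
  -4p + 2 = p + 1  ⇒  -5p = -1  ⇒  p = 1/5.
Set Player 1's expected payoff from A equal to that from B:
  Player 1's payoff to A: q·(-3) + (1−q)·(-4) = q - 4
  Player 1's payoff to B: q·(-4) + (1−q)·(-1) = -3q - 1
  q - 4 = -3q - 1  ⇒  4q = 3  ⇒  q = 3/4.

p = 1/5, q = 3/4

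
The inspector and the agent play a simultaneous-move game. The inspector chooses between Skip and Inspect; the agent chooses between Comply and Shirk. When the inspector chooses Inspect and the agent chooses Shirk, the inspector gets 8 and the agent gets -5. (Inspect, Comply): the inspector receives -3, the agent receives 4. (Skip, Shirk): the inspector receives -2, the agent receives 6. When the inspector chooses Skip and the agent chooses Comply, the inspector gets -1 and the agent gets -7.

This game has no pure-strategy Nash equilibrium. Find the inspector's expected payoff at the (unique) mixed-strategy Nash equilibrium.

For the inspector to be willing to mix, the inspector must be indifferent between Skip and Inspect, which pins down the agent's mix.
  the inspector's payoff from Skip: q·(-1) + (1−q)·(-2) = q - 2
  the inspector's payoff from Inspect: q·(-3) + (1−q)·8 = -11q + 8
  q - 2 = -11q + 8  ⇒  12q = 10  ⇒  q = 5/6.
At equilibrium the inspector is indifferent across rows, so the inspector's payoff equals the payoff from Skip: (5/6)·(-1) + (1/6)·(-2) = -7/6.

-7/6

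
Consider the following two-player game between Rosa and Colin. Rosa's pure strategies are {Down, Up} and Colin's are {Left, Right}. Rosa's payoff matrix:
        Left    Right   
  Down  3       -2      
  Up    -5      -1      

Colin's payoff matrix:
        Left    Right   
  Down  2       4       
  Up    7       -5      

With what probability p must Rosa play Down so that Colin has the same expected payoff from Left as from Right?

For Colin to be willing to mix, Colin must be indifferent between Left and Right, which pins down Rosa's mix.
  Colin's expected payoff from Left: p·2 + (1−p)·7 = -5p + 7
  Colin's expected payoff from Right: p·4 + (1−p)·(-5) = 9p - 5
  -5p + 7 = 9p - 5  ⇒  -14p = -12  ⇒  p = 6/7.

p = 6/7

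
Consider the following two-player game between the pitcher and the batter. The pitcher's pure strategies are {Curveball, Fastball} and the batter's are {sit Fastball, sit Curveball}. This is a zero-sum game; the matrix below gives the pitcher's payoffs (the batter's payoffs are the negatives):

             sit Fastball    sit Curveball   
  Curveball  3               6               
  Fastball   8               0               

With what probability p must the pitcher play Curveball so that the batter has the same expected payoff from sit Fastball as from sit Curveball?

p = 8/11

For the batter to be willing to mix, the batter must be indifferent between sit Fastball and sit Curveball, which pins down the pitcher's mix.
  the batter's payoff from sit Fastball: p·(-3) + (1−p)·(-8) = 5p - 8
  the batter's payoff from sit Curveball: p·(-6) + (1−p)·0 = -6p
  5p - 8 = -6p  ⇒  11p = 8  ⇒  p = 8/11.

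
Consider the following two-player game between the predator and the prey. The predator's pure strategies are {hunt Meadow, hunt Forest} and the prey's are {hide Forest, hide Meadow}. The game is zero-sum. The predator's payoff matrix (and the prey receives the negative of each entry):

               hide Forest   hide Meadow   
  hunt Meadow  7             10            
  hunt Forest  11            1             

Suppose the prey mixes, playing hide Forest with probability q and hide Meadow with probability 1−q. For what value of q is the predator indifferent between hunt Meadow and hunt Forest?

q = 9/13

In a mixed equilibrium the predator is indifferent between hunt Meadow and hunt Forest; this condition fixes q.
  the predator's expected payoff from hunt Meadow: q·7 + (1−q)·10 = -3q + 10
  the predator's expected payoff from hunt Forest: q·11 + (1−q)·1 = 10q + 1
  -3q + 10 = 10q + 1  ⇒  -13q = -9  ⇒  q = 9/13.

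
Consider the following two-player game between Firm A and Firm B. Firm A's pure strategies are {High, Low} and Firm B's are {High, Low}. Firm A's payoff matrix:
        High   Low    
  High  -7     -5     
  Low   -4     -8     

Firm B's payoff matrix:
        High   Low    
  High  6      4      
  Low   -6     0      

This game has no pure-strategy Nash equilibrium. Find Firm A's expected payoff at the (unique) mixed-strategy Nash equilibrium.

-6

Set Firm A's expected payoff from High equal to that from Low:
  Firm A's payoff from High: q·(-7) + (1−q)·(-5) = -2q - 5
  Firm A's payoff from Low: q·(-4) + (1−q)·(-8) = 4q - 8
  -2q - 5 = 4q - 8  ⇒  -6q = -3  ⇒  q = 1/2.
At equilibrium Firm A is indifferent across rows, so Firm A's payoff equals the payoff from High: (1/2)·(-7) + (1/2)·(-5) = -6.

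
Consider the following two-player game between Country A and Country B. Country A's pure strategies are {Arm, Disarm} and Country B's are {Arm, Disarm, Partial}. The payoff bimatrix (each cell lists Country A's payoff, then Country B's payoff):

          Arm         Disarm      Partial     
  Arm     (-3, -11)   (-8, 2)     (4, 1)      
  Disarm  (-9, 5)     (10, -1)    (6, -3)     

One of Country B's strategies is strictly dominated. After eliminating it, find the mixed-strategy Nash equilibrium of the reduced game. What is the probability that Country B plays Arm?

Country B's strategy Partial is strictly dominated by Disarm: 2 > 1 and -1 > -3. Eliminate Partial.
Country B's mix must leave Country A indifferent between Arm and Disarm.
  Country A's payoff to Arm: q·(-3) + (1−q)·(-8) = 5q - 8
  Country A's payoff to Disarm: q·(-9) + (1−q)·10 = -19q + 10
  5q - 8 = -19q + 10  ⇒  24q = 18  ⇒  q = 3/4.

q = 3/4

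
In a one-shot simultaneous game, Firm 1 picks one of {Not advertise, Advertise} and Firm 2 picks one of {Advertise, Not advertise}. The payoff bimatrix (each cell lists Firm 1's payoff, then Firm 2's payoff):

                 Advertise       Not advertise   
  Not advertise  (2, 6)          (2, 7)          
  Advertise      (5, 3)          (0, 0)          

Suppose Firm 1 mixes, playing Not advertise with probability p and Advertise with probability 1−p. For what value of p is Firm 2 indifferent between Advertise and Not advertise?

p = 3/4

Firm 2's indifference between Advertise and Not advertise determines Firm 1's mixing probability p:
  Firm 2's payoff from Advertise: p·6 + (1−p)·3 = 3p + 3
  Firm 2's payoff from Not advertise: p·7 + (1−p)·0 = 7p
  3p + 3 = 7p  ⇒  -4p = -3  ⇒  p = 3/4.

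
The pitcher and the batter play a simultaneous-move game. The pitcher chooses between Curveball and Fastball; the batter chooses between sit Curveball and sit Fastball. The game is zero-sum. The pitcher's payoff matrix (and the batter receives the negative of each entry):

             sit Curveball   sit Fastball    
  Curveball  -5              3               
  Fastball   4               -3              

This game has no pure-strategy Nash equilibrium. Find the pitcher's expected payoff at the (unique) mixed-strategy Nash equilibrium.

-1/5

In a mixed equilibrium the pitcher is indifferent between Curveball and Fastball; this condition fixes q.
  the pitcher's payoff from Curveball: q·(-5) + (1−q)·3 = -8q + 3
  the pitcher's payoff from Fastball: q·4 + (1−q)·(-3) = 7q - 3
  -8q + 3 = 7q - 3  ⇒  -15q = -6  ⇒  q = 2/5.
At equilibrium the pitcher is indifferent across rows, so the pitcher's payoff equals the payoff from Curveball: (2/5)·(-5) + (3/5)·3 = -1/5.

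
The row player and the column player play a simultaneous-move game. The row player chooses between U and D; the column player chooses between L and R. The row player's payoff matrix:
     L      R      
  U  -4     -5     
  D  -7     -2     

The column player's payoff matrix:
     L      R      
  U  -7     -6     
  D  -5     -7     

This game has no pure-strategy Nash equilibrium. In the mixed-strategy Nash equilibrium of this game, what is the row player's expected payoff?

Set the row player's expected payoff from U equal to that from D:
  the row player's payoff from U: q·(-4) + (1−q)·(-5) = q - 5
  the row player's payoff from D: q·(-7) + (1−q)·(-2) = -5q - 2
  q - 5 = -5q - 2  ⇒  6q = 3  ⇒  q = 1/2.
At equilibrium the row player is indifferent across rows, so the row player's payoff equals the payoff from U: (1/2)·(-4) + (1/2)·(-5) = -9/2.

-9/2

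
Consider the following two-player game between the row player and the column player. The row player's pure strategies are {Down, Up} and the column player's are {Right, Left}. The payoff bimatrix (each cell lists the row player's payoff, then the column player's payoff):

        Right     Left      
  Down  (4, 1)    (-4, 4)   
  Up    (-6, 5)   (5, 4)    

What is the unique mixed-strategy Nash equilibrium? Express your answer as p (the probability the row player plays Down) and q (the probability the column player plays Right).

The row player's mix must leave the column player indifferent between Right and Left.
  the column player's payoff from Right: p·1 + (1−p)·5 = -4p + 5
  the column player's payoff from Left: p·4 + (1−p)·4 = 4
  -4p + 5 = 4  ⇒  -4p = -1  ⇒  p = 1/4.
For the row player to be willing to mix, the row player must be indifferent between Down and Up, which pins down the column player's mix.
  the row player's payoff to Down: q·4 + (1−q)·(-4) = 8q - 4
  the row player's payoff to Up: q·(-6) + (1−q)·5 = -11q + 5
  8q - 4 = -11q + 5  ⇒  19q = 9  ⇒  q = 9/19.

p = 1/4, q = 9/19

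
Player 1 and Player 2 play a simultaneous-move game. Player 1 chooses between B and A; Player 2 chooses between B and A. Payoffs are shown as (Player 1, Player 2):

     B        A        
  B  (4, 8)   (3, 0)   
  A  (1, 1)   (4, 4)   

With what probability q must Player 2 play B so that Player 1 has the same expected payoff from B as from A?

Player 2's mix must leave Player 1 indifferent between B and A.
  Player 1's expected payoff from B: q·4 + (1−q)·3 = q + 3
  Player 1's expected payoff from A: q·1 + (1−q)·4 = -3q + 4
  q + 3 = -3q + 4  ⇒  4q = 1  ⇒  q = 1/4.

q = 1/4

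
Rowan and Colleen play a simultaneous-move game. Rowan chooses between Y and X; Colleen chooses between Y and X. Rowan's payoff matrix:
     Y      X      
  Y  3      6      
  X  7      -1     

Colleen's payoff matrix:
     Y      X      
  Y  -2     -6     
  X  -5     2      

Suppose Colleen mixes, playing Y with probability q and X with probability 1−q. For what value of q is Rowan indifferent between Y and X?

q = 7/11

For Rowan to be willing to mix, Rowan must be indifferent between Y and X, which pins down Colleen's mix.
  Rowan's payoff to Y: q·3 + (1−q)·6 = -3q + 6
  Rowan's payoff to X: q·7 + (1−q)·(-1) = 8q - 1
  -3q + 6 = 8q - 1  ⇒  -11q = -7  ⇒  q = 7/11.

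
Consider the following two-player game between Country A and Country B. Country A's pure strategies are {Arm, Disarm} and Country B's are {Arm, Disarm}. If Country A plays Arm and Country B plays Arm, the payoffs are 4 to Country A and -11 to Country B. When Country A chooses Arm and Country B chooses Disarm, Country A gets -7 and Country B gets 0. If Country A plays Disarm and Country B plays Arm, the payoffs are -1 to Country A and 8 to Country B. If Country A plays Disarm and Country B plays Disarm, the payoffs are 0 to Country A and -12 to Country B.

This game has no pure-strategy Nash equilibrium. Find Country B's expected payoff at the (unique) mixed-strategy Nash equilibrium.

Set Country B's expected payoff from Arm equal to that from Disarm:
  Country B's expected payoff from Arm: p·(-11) + (1−p)·8 = -19p + 8
  Country B's expected payoff from Disarm: p·0 + (1−p)·(-12) = 12p - 12
  -19p + 8 = 12p - 12  ⇒  -31p = -20  ⇒  p = 20/31.
At equilibrium Country B is indifferent across columns, so Country B's payoff equals the payoff from Arm: (20/31)·(-11) + (11/31)·8 = -132/31.

-132/31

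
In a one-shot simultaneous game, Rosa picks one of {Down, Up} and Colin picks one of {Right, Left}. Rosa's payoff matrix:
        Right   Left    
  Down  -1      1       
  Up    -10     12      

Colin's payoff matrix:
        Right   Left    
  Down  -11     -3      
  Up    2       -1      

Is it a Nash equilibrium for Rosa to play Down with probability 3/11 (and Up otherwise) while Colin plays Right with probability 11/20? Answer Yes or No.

Yes

Check Colin's indifference given Rosa's mix p = 3/11:
  payoff from Right = -17/11; payoff from Left = -17/11 — equal.
Check Rosa's indifference given Colin's mix q = 11/20:
  payoff from Down = -1/10; payoff from Up = -1/10 — equal.
Both players are indifferent, so neither can profitably deviate.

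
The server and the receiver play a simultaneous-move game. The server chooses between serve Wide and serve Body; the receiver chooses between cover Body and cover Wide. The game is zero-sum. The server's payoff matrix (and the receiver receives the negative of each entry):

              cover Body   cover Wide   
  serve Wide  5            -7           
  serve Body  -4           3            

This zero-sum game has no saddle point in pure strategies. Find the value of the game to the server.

In a mixed equilibrium the server is indifferent between serve Wide and serve Body; this condition fixes q.
  the server's payoff to serve Wide: q·5 + (1−q)·(-7) = 12q - 7
  the server's payoff to serve Body: q·(-4) + (1−q)·3 = -7q + 3
  12q - 7 = -7q + 3  ⇒  19q = 10  ⇒  q = 10/19.
The value is the server's expected payoff against this mix (using serve Wide): (10/19)·5 + (9/19)·(-7) = -13/19.

v = -13/19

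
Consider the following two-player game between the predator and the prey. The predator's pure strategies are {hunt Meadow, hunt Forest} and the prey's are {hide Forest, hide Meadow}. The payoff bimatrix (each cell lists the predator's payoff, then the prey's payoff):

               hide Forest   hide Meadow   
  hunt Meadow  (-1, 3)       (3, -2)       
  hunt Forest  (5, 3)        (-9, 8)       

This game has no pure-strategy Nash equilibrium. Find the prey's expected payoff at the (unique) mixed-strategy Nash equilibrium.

3

For the prey to be willing to mix, the prey must be indifferent between hide Forest and hide Meadow, which pins down the predator's mix.
  the prey's payoff from hide Forest: p·3 + (1−p)·3 = 3
  the prey's payoff from hide Meadow: p·(-2) + (1−p)·8 = -10p + 8
  3 = -10p + 8  ⇒  10p = 5  ⇒  p = 1/2.
At equilibrium the prey is indifferent across columns, so the prey's payoff equals the payoff from hide Forest: (1/2)·3 + (1/2)·3 = 3.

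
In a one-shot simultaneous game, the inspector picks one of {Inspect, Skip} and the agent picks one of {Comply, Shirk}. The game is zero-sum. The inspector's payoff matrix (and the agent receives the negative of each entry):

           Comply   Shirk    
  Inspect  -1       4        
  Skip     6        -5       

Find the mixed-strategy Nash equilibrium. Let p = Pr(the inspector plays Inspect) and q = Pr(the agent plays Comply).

p = 11/16, q = 9/16

In a mixed equilibrium the agent is indifferent between Comply and Shirk; this condition fixes p.
  the agent's payoff from Comply: p·1 + (1−p)·(-6) = 7p - 6
  the agent's payoff from Shirk: p·(-4) + (1−p)·5 = -9p + 5
  7p - 6 = -9p + 5  ⇒  16p = 11  ⇒  p = 11/16.
The inspector's indifference between Inspect and Skip determines the agent's mixing probability q:
  the inspector's expected payoff from Inspect: q·(-1) + (1−q)·4 = -5q + 4
  the inspector's expected payoff from Skip: q·6 + (1−q)·(-5) = 11q - 5
  -5q + 4 = 11q - 5  ⇒  -16q = -9  ⇒  q = 9/16.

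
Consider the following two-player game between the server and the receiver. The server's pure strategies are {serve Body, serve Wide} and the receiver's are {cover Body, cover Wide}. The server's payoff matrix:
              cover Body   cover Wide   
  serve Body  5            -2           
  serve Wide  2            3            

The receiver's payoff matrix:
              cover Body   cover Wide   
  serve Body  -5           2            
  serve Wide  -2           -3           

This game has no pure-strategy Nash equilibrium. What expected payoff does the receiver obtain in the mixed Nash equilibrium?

In a mixed equilibrium the receiver is indifferent between cover Body and cover Wide; this condition fixes p.
  the receiver's expected payoff from cover Body: p·(-5) + (1−p)·(-2) = -3p - 2
  the receiver's expected payoff from cover Wide: p·2 + (1−p)·(-3) = 5p - 3
  -3p - 2 = 5p - 3  ⇒  -8p = -1  ⇒  p = 1/8.
At equilibrium the receiver is indifferent across columns, so the receiver's payoff equals the payoff from cover Body: (1/8)·(-5) + (7/8)·(-2) = -19/8.

-19/8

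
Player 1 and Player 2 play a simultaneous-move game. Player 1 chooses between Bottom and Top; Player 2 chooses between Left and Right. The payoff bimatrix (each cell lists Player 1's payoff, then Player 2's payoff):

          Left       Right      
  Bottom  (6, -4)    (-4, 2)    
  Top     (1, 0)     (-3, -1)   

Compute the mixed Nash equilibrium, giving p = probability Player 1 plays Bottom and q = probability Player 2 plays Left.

In a mixed equilibrium Player 2 is indifferent between Left and Right; this condition fixes p.
  Player 2's payoff to Left: p·(-4) + (1−p)·0 = -4p
  Player 2's payoff to Right: p·2 + (1−p)·(-1) = 3p - 1
  -4p = 3p - 1  ⇒  -7p = -1  ⇒  p = 1/7.
In a mixed equilibrium Player 1 is indifferent between Bottom and Top; this condition fixes q.
  Player 1's payoff from Bottom: q·6 + (1−q)·(-4) = 10q - 4
  Player 1's payoff from Top: q·1 + (1−q)·(-3) = 4q - 3
  10q - 4 = 4q - 3  ⇒  6q = 1  ⇒  q = 1/6.

p = 1/7, q = 1/6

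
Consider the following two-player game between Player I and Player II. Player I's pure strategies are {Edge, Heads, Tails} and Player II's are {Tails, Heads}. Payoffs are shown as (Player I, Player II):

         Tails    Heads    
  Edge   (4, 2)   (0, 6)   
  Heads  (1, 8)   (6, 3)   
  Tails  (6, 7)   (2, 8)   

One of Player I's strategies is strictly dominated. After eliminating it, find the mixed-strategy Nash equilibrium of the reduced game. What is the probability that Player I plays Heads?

p = 1/6

Player I's strategy Edge is strictly dominated by Tails: 6 > 4 and 2 > 0. Eliminate Edge.
Set Player II's expected payoff from Tails equal to that from Heads:
  Player II's expected payoff from Tails: p·8 + (1−p)·7 = p + 7
  Player II's expected payoff from Heads: p·3 + (1−p)·8 = -5p + 8
  p + 7 = -5p + 8  ⇒  6p = 1  ⇒  p = 1/6.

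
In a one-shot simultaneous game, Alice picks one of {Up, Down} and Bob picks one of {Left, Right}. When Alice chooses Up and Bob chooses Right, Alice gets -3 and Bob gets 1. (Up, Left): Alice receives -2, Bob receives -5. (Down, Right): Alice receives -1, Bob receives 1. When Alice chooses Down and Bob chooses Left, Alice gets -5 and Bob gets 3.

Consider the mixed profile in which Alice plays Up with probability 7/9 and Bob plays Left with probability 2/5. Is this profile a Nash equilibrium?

No

Given Alice's mix p = 7/9, Bob's payoff from Left is -29/9 but from Right is 1. Bob strictly prefers Right, so Bob would not mix.
So the proposed profile is not a Nash equilibrium.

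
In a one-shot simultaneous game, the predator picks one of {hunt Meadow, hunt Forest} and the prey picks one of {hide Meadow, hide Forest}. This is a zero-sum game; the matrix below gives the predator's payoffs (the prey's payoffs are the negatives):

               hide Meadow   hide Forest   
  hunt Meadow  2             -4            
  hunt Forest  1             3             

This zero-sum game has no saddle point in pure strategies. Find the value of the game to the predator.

The predator's indifference between hunt Meadow and hunt Forest determines the prey's mixing probability q:
  the predator's expected payoff from hunt Meadow: q·2 + (1−q)·(-4) = 6q - 4
  the predator's expected payoff from hunt Forest: q·1 + (1−q)·3 = -2q + 3
  6q - 4 = -2q + 3  ⇒  8q = 7  ⇒  q = 7/8.
The value is the predator's expected payoff against this mix (using hunt Meadow): (7/8)·2 + (1/8)·(-4) = 5/4.

v = 5/4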